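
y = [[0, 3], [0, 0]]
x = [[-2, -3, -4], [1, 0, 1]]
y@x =[[3, 0, 3], [0, 0, 0]]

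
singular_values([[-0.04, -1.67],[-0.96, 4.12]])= [4.53, 0.39]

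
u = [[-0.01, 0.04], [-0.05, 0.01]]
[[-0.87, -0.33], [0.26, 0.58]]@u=[[0.03, -0.04], [-0.03, 0.02]]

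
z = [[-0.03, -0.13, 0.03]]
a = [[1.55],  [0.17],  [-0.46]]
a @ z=[[-0.05,-0.20,0.05],[-0.01,-0.02,0.01],[0.01,0.06,-0.01]]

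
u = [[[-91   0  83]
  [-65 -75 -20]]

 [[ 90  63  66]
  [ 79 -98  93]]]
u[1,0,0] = 90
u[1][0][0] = 90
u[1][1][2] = 93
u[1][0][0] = 90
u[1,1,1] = -98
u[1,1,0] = 79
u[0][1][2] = -20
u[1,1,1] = -98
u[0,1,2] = -20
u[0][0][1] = 0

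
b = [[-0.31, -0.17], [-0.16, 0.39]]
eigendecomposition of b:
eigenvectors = [[-0.98, 0.22], [-0.21, -0.97]]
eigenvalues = [-0.35, 0.43]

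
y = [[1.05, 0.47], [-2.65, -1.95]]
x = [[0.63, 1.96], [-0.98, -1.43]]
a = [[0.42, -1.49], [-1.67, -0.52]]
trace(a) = -0.10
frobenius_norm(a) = 2.34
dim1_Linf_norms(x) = [1.96, 1.43]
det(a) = -2.71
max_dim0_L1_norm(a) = 2.09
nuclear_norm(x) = 3.05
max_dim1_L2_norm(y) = 3.29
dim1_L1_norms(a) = [1.91, 2.19]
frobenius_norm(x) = 2.69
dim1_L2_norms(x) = [2.06, 1.73]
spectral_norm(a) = 1.75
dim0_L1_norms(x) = [1.61, 3.39]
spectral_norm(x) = 2.66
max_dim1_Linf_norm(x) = 1.96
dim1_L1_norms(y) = [1.52, 4.6]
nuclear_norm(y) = 3.71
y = x + a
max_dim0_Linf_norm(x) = 1.96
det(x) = 1.02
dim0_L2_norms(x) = [1.17, 2.43]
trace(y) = -0.90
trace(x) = -0.80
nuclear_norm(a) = 3.30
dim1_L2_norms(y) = [1.15, 3.29]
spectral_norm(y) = 3.48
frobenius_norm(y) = 3.49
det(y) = -0.80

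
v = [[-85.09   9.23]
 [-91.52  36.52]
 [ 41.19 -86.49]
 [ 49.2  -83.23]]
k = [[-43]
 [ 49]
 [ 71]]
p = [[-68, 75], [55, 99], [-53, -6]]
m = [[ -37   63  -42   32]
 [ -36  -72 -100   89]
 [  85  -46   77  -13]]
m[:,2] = [-42, -100, 77]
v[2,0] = 41.19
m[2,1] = -46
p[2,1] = -6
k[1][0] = 49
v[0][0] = -85.09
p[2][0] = -53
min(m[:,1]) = -72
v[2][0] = 41.19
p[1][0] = 55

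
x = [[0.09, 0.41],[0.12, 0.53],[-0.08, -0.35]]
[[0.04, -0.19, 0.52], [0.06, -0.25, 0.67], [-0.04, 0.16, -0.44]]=x @ [[0.86, 0.95, 0.03],[-0.08, -0.68, 1.25]]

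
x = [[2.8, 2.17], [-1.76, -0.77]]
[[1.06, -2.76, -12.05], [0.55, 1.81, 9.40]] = x @ [[-1.21, -1.08, -6.69], [2.05, 0.12, 3.08]]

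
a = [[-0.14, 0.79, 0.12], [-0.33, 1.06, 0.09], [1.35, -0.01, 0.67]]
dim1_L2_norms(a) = [0.81, 1.11, 1.51]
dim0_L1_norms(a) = [1.82, 1.86, 0.88]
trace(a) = 1.59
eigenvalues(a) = [-0.0, 0.54, 1.05]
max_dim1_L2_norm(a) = 1.51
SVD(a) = [[-0.27, -0.54, 0.8],[-0.45, -0.66, -0.60],[0.85, -0.52, -0.06]] @ diag([1.587214957543648, 1.2848924727329236, 0.00010983619663570002]) @ [[0.84, -0.44, 0.31], [-0.32, -0.87, -0.37], [-0.44, -0.21, 0.88]]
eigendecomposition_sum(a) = [[-0.00, 0.0, 0.00], [-0.00, 0.00, 0.0], [0.00, -0.00, -0.0]] + [[-0.13, 0.2, -0.02],[-0.32, 0.49, -0.04],[1.37, -2.09, 0.18]] + [[-0.01,0.59,0.14], [-0.01,0.57,0.13], [-0.02,2.08,0.49]]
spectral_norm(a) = 1.59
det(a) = -0.00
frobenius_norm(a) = 2.04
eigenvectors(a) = [[-0.44,  0.09,  0.26], [-0.21,  0.23,  0.25], [0.88,  -0.97,  0.93]]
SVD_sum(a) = [[-0.36, 0.19, -0.13], [-0.60, 0.32, -0.22], [1.13, -0.60, 0.42]] + [[0.22, 0.60, 0.25], [0.27, 0.74, 0.31], [0.22, 0.59, 0.25]] + [[-0.00,-0.0,0.00], [0.00,0.00,-0.0], [0.0,0.0,-0.00]]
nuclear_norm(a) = 2.87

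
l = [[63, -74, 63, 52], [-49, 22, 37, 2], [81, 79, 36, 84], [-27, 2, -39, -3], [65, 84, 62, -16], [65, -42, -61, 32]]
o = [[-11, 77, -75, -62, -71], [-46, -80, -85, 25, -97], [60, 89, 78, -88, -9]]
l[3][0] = -27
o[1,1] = -80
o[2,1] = 89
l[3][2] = -39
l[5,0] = 65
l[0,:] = [63, -74, 63, 52]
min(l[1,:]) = -49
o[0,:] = [-11, 77, -75, -62, -71]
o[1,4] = -97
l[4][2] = 62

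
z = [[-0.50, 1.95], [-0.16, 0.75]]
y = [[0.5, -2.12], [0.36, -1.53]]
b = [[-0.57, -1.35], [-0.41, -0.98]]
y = b @ z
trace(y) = -1.03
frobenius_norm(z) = 2.15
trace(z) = 0.25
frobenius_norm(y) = 2.69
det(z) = -0.06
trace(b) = -1.55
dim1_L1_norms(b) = [1.92, 1.39]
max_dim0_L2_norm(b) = 1.67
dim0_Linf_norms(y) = [0.5, 2.12]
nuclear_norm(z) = 2.18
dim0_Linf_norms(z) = [0.5, 1.95]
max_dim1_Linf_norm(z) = 1.95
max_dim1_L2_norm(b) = 1.47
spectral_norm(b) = 1.81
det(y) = -0.00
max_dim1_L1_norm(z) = 2.45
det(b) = 0.01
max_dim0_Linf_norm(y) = 2.12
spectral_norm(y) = 2.69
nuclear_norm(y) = 2.69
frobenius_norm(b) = 1.81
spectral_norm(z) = 2.15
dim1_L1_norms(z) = [2.45, 0.91]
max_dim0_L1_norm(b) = 2.33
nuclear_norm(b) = 1.81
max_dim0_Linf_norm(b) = 1.35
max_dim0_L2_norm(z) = 2.09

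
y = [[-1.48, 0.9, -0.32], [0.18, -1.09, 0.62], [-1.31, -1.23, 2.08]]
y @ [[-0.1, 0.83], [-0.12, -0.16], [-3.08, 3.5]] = [[1.03, -2.49], [-1.8, 2.49], [-6.13, 6.39]]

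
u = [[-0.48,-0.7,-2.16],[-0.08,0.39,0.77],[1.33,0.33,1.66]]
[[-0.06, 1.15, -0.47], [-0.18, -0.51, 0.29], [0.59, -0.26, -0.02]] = u @[[0.41,0.81,-0.34],  [-0.72,0.73,0.25],  [0.17,-0.95,0.21]]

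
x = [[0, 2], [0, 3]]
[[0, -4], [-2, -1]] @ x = [[0, -12], [0, -7]]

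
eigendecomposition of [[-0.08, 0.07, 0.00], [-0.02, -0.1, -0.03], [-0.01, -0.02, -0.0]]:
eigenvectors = [[(-0.87+0j), (-0.87-0j), (-0.19+0j)], [(0.17-0.46j), (0.17+0.46j), -0.23+0.00j], [-0.02-0.10j, (-0.02+0.1j), (0.95+0j)]]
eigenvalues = [(-0.09+0.04j), (-0.09-0.04j), (0.01+0j)]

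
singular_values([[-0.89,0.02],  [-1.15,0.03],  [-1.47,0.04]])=[2.07, 0.0]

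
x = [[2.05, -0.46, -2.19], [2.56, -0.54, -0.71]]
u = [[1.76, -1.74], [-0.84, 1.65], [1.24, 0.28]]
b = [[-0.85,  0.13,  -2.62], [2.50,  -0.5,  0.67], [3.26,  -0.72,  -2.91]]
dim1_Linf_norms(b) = [2.62, 2.5, 3.26]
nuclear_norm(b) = 8.14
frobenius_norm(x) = 4.07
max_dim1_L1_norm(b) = 6.89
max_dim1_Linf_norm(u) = 1.76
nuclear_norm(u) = 4.33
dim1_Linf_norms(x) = [2.19, 2.56]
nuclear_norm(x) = 5.00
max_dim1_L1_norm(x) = 4.7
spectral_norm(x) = 3.92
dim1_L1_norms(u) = [3.5, 2.49, 1.52]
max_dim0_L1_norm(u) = 3.84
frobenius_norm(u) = 3.34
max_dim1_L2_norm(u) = 2.47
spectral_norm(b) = 4.79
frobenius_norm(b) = 5.85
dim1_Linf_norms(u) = [1.76, 1.65, 1.24]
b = u @ x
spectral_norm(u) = 3.11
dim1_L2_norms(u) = [2.47, 1.85, 1.27]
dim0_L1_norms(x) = [4.61, 1.0, 2.9]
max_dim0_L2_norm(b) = 4.2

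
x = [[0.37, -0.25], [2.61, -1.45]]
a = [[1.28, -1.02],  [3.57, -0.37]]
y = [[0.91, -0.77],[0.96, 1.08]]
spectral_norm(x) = 3.02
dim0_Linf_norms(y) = [0.96, 1.08]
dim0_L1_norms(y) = [1.87, 1.85]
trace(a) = 0.91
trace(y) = 1.99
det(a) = 3.17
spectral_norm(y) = 1.45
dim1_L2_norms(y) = [1.19, 1.44]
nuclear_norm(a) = 4.68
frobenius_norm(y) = 1.87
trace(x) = -1.08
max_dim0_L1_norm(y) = 1.87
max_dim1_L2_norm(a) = 3.59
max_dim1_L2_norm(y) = 1.44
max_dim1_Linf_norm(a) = 3.57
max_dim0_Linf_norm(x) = 2.61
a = y + x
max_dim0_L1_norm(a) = 4.85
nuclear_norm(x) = 3.06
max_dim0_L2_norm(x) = 2.64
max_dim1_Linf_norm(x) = 2.61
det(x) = 0.12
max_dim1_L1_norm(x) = 4.06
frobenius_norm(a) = 3.94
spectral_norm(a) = 3.86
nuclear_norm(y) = 2.64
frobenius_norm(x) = 3.02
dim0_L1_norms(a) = [4.85, 1.39]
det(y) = 1.72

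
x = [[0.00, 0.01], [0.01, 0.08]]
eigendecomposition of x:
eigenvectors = [[-0.99, -0.12], [0.12, -0.99]]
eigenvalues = [-0.0, 0.08]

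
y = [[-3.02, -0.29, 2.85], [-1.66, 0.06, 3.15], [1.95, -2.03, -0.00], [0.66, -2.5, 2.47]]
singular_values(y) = [5.77, 4.08, 0.84]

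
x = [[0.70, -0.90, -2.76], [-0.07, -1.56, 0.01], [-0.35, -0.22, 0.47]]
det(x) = 0.93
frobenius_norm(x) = 3.43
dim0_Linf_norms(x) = [0.7, 1.56, 2.76]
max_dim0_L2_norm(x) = 2.8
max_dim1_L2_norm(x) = 2.99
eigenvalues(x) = [1.58, -0.37, -1.6]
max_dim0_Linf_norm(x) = 2.76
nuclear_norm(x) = 4.79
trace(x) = -0.39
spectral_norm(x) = 3.06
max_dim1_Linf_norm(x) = 2.76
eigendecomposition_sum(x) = [[0.89, -0.10, -2.21], [-0.02, 0.0, 0.05], [-0.28, 0.03, 0.69]] + [[-0.15, 0.21, -0.50], [0.01, -0.01, 0.03], [-0.06, 0.08, -0.20]] + [[-0.04, -1.01, -0.04], [-0.06, -1.55, -0.07], [-0.01, -0.33, -0.01]]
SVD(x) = [[-0.97, 0.14, 0.18], [-0.18, -0.95, -0.25], [0.14, -0.27, 0.95]] @ diag([3.05835899542142, 1.534762615025742, 0.19734226775890237]) @ [[-0.23, 0.37, 0.90], [0.17, 0.93, -0.34], [-0.96, 0.07, -0.28]]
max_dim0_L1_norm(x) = 3.24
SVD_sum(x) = [[0.70, -1.10, -2.68],[0.13, -0.20, -0.49],[-0.10, 0.16, 0.38]] + [[0.04,0.19,-0.07], [-0.25,-1.35,0.49], [-0.07,-0.39,0.14]] + [[-0.03,0.0,-0.01], [0.05,-0.00,0.01], [-0.18,0.01,-0.05]]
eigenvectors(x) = [[-0.95,0.93,-0.54], [0.02,-0.05,-0.83], [0.30,0.37,-0.18]]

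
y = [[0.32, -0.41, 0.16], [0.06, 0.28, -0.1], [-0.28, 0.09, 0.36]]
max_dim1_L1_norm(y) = 0.89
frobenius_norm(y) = 0.78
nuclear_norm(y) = 1.23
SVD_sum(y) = [[0.32,-0.42,0.04], [-0.12,0.16,-0.02], [-0.12,0.17,-0.02]] + [[-0.04, -0.02, 0.08],[0.08, 0.05, -0.16],[-0.19, -0.10, 0.35]] + [[0.05, 0.04, 0.04], [0.09, 0.08, 0.07], [0.03, 0.03, 0.02]]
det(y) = 0.05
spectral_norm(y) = 0.60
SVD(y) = [[-0.88,0.21,0.43], [0.32,-0.4,0.86], [0.35,0.89,0.28]] @ diag([0.6037948910023065, 0.46086912313125716, 0.16501933506028613]) @ [[-0.6, 0.80, -0.08],[-0.45, -0.25, 0.86],[0.67, 0.55, 0.51]]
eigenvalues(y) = [(0.38+0.3j), (0.38-0.3j), (0.2+0j)]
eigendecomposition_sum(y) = [[0.14+0.14j, -0.27+0.09j, 0.06-0.16j],  [0.02-0.08j, (0.09+0.07j), (-0.07+0.02j)],  [(-0.16+0.12j), (-0.04-0.28j), 0.15+0.09j]] + [[(0.14-0.14j), -0.27-0.09j, 0.06+0.16j], [(0.02+0.08j), (0.09-0.07j), -0.07-0.02j], [-0.16-0.12j, -0.04+0.28j, (0.15-0.09j)]] + [[0.04-0.00j, (0.13-0j), 0.04+0.00j], [0.03-0.00j, (0.1-0j), (0.04+0j)], [(0.05-0j), (0.17-0j), (0.06+0j)]]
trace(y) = 0.96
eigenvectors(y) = [[0.12+0.67j, 0.12-0.67j, (0.55+0j)], [0.20-0.19j, 0.20+0.19j, (0.44+0j)], [(-0.68+0j), -0.68-0.00j, (0.7+0j)]]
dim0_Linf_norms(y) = [0.32, 0.41, 0.36]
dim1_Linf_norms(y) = [0.41, 0.28, 0.36]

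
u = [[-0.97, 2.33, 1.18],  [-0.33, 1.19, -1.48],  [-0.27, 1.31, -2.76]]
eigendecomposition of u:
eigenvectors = [[0.94, 0.99, -0.89], [0.35, 0.15, 0.12], [0.07, -0.03, 0.44]]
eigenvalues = [-0.01, -0.66, -1.87]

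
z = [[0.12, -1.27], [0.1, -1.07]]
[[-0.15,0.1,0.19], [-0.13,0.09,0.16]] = z@[[0.03,-0.09,-0.03], [0.12,-0.09,-0.15]]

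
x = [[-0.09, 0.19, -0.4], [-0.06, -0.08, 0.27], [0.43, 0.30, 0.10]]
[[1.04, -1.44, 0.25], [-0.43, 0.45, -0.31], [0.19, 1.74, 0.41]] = x@[[-1.19,4.02,1.14], [2.68,-0.75,0.03], [-1.07,2.34,-0.87]]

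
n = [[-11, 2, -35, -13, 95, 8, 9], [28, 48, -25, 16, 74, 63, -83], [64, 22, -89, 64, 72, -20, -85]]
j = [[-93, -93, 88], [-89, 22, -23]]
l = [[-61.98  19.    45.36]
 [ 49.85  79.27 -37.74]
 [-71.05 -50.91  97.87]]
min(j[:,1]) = -93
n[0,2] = -35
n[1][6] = -83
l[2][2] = 97.87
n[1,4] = 74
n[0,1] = 2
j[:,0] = [-93, -89]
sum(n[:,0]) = 81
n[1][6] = -83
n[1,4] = 74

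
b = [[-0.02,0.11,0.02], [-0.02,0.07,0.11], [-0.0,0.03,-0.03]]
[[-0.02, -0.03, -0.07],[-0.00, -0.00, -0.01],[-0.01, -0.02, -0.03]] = b @ [[0.12, 0.17, 0.39], [-0.21, -0.30, -0.64], [0.14, 0.20, 0.43]]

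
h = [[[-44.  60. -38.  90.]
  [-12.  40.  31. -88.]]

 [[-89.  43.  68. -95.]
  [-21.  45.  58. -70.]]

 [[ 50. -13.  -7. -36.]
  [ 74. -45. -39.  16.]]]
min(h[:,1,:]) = -88.0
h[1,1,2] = 58.0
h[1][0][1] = 43.0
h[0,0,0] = -44.0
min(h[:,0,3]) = -95.0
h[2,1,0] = 74.0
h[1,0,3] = -95.0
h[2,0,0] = 50.0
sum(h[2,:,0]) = 124.0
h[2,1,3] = 16.0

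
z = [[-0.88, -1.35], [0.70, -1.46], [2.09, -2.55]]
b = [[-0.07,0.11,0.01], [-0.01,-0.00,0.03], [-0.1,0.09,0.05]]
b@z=[[0.16, -0.09], [0.07, -0.06], [0.26, -0.12]]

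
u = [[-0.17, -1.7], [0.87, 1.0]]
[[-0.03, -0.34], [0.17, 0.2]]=u @ [[0.19, 0.0], [0.00, 0.20]]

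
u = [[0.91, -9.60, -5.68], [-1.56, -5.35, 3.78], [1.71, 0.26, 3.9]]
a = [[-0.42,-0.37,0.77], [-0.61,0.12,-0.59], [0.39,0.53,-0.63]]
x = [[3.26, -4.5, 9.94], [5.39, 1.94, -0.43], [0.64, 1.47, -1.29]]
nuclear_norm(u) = 20.88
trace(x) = 3.91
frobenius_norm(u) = 13.74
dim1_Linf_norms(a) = [0.77, 0.61, 0.63]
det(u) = -190.00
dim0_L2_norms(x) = [6.33, 5.12, 10.03]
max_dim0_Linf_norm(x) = 9.94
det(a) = -0.16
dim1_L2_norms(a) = [0.95, 0.86, 0.91]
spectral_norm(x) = 11.50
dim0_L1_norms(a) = [1.42, 1.02, 1.99]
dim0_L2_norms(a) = [0.84, 0.66, 1.16]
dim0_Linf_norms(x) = [5.39, 4.5, 9.94]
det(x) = 30.27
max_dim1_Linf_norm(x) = 9.94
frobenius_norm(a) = 1.57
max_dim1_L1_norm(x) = 17.7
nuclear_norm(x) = 17.82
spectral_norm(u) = 11.72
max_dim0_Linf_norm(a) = 0.77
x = u @ a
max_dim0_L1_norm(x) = 11.66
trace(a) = -0.93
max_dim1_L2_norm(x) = 11.39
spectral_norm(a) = 1.34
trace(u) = -0.54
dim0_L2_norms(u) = [2.49, 10.99, 7.86]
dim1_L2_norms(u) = [11.19, 6.73, 4.27]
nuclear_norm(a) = 2.29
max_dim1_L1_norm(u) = 16.19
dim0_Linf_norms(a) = [0.61, 0.53, 0.77]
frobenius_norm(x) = 12.92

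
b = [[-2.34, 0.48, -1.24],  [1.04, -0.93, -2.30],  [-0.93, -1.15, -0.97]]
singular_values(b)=[3.06, 2.7, 0.99]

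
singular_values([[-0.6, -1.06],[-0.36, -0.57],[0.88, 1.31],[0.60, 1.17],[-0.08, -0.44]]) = [2.51, 0.2]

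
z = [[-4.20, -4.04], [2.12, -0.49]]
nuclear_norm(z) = 7.74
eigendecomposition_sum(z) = [[-2.10+0.17j,(-2.02-2.09j)], [1.06+1.10j,(-0.25+2.09j)]] + [[(-2.1-0.17j),  -2.02+2.09j], [1.06-1.10j,  (-0.25-2.09j)]]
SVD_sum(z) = [[-4.45, -3.74], [1.00, 0.84]] + [[0.25,-0.3],[1.12,-1.33]]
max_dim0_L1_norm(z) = 6.32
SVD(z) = [[-0.98,0.22], [0.22,0.98]] @ diag([5.95979104519811, 1.7824114837984033]) @ [[0.77, 0.64],[0.64, -0.77]]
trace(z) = -4.69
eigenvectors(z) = [[0.81+0.00j, 0.81-0.00j], [-0.37-0.45j, (-0.37+0.45j)]]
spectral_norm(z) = 5.96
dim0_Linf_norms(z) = [4.2, 4.04]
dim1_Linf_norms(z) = [4.2, 2.12]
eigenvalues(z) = [(-2.35+2.26j), (-2.35-2.26j)]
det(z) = 10.62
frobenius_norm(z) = 6.22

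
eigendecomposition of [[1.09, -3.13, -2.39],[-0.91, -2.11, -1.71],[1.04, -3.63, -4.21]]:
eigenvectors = [[0.82,  -0.30,  0.47], [-0.41,  -0.69,  0.46], [0.41,  0.66,  0.75]]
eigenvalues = [1.45, -0.87, -5.8]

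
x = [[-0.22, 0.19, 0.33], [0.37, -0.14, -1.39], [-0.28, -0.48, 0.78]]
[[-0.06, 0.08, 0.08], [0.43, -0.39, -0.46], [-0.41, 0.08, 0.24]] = x @ [[0.07, 0.37, 0.22], [0.30, 0.2, 0.0], [-0.32, 0.36, 0.39]]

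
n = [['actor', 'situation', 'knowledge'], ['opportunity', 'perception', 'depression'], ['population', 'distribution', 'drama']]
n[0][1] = 'situation'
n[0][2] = 'knowledge'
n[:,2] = ['knowledge', 'depression', 'drama']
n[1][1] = 'perception'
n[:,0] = ['actor', 'opportunity', 'population']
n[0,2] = 'knowledge'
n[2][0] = 'population'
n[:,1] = ['situation', 'perception', 'distribution']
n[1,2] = 'depression'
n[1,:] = ['opportunity', 'perception', 'depression']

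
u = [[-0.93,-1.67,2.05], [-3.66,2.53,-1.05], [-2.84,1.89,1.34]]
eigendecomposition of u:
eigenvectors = [[(-0.71+0j), -0.05+0.25j, (-0.05-0.25j)], [(-0.66+0j), -0.47-0.42j, (-0.47+0.42j)], [-0.24+0.00j, -0.73+0.00j, (-0.73-0j)]]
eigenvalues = [(-1.78+0j), (2.36+2.08j), (2.36-2.08j)]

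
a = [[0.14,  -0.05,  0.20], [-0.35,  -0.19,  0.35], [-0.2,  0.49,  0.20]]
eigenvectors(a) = [[0.35-0.39j, 0.35+0.39j, (-0.22+0j)], [(0.34+0.14j), 0.34-0.14j, (-0.83+0j)], [(0.77+0j), 0.77-0.00j, (0.51+0j)]]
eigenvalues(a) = [(0.33+0.19j), (0.33-0.19j), (-0.5+0j)]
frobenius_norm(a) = 0.81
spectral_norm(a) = 0.59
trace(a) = 0.15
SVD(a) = [[0.02, 0.16, -0.99],[0.56, 0.81, 0.15],[0.83, -0.56, -0.07]] @ diag([0.5929123493806403, 0.5051742915720163, 0.23781059918902028]) @ [[-0.6,  0.50,  0.62], [-0.3,  -0.86,  0.41], [-0.74,  -0.06,  -0.67]]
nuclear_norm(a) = 1.34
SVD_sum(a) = [[-0.01, 0.01, 0.01], [-0.20, 0.17, 0.21], [-0.30, 0.25, 0.30]] + [[-0.02, -0.07, 0.03], [-0.12, -0.35, 0.17], [0.08, 0.24, -0.11]] + [[0.17, 0.01, 0.16], [-0.03, -0.00, -0.02], [0.01, 0.00, 0.01]]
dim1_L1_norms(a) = [0.39, 0.89, 0.89]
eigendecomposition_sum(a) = [[(0.09+0.2j), 0.02-0.11j, (0.07-0.08j)], [(-0.11+0.11j), 0.08-0.01j, (0.07+0.03j)], [-0.14+0.30j, (0.14-0.08j), 0.16-0.00j]] + [[0.09-0.20j, 0.02+0.11j, 0.07+0.08j], [-0.11-0.11j, 0.08+0.01j, (0.07-0.03j)], [(-0.14-0.3j), (0.14+0.08j), 0.16+0.00j]] + [[(-0.03-0j), -0.09-0.00j, (0.06-0j)], [(-0.12-0j), (-0.34-0j), (0.21-0j)], [0.08+0.00j, (0.21+0j), -0.13+0.00j]]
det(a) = -0.07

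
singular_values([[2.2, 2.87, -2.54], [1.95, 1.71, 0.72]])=[4.79, 1.95]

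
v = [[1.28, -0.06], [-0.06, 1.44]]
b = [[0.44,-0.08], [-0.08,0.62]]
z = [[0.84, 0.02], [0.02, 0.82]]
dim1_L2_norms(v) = [1.28, 1.44]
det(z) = 0.69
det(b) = 0.27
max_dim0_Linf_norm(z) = 0.84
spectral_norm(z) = 0.85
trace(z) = 1.66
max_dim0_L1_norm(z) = 0.86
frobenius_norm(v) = 1.93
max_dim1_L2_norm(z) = 0.84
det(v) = 1.84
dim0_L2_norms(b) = [0.45, 0.63]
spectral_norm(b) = 0.65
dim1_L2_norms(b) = [0.45, 0.63]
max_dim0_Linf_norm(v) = 1.44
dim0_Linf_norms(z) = [0.84, 0.82]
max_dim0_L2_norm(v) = 1.44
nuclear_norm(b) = 1.06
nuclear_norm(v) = 2.72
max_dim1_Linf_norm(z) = 0.84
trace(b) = 1.06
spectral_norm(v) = 1.46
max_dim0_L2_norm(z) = 0.84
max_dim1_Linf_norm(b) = 0.62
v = b + z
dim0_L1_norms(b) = [0.52, 0.7]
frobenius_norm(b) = 0.77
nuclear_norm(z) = 1.66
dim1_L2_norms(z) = [0.84, 0.82]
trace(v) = 2.72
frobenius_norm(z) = 1.17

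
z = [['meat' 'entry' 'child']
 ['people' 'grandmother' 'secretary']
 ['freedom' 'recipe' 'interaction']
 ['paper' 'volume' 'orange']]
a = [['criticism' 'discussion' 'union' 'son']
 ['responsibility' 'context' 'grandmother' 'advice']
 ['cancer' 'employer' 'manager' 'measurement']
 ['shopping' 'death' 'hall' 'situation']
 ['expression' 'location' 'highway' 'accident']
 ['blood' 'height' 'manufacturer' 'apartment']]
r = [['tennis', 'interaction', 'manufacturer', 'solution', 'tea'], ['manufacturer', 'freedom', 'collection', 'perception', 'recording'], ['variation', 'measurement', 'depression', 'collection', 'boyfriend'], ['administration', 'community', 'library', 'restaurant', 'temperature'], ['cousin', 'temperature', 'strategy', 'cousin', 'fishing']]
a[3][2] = 'hall'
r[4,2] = 'strategy'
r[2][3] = 'collection'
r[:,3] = ['solution', 'perception', 'collection', 'restaurant', 'cousin']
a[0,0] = 'criticism'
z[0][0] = 'meat'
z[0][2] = 'child'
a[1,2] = 'grandmother'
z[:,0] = ['meat', 'people', 'freedom', 'paper']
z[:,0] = ['meat', 'people', 'freedom', 'paper']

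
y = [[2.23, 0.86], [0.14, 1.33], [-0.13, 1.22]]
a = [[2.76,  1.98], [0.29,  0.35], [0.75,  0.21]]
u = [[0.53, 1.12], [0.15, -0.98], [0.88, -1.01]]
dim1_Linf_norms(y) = [2.23, 1.33, 1.22]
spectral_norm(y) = 2.55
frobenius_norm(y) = 3.00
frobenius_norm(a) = 3.51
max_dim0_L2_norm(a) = 2.87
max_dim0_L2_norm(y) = 2.24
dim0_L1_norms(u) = [1.56, 3.11]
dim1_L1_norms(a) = [4.74, 0.64, 0.96]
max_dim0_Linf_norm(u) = 1.12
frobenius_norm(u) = 2.08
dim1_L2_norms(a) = [3.4, 0.45, 0.78]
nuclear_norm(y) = 4.13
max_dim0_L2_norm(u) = 1.8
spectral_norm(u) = 1.82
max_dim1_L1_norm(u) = 1.89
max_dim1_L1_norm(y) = 3.09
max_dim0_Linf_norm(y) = 2.23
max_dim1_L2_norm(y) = 2.39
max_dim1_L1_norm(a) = 4.74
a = y + u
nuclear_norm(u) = 2.82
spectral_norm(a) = 3.50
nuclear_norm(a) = 3.79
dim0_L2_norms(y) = [2.24, 2.0]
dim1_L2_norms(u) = [1.24, 0.99, 1.34]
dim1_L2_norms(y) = [2.39, 1.34, 1.23]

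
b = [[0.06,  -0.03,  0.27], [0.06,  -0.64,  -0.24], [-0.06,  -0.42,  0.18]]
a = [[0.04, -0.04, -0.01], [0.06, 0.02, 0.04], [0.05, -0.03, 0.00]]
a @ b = [[0.00, 0.03, 0.02], [0.0, -0.03, 0.02], [0.0, 0.02, 0.02]]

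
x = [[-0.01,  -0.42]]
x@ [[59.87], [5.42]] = [[-2.88]]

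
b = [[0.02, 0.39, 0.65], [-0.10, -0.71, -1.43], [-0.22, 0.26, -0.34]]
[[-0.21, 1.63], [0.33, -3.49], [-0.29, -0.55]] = b@[[-1.38, 0.62], [-1.48, 0.94], [0.6, 1.93]]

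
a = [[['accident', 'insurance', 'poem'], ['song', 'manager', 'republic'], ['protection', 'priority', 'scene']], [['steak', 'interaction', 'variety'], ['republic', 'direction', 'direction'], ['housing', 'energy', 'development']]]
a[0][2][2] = 'scene'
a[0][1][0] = 'song'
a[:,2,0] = ['protection', 'housing']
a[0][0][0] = 'accident'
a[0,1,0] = 'song'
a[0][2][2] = 'scene'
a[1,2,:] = ['housing', 'energy', 'development']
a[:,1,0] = ['song', 'republic']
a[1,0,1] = 'interaction'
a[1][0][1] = 'interaction'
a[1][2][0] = 'housing'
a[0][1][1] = 'manager'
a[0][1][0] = 'song'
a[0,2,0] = 'protection'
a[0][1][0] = 'song'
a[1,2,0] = 'housing'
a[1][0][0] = 'steak'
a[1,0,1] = 'interaction'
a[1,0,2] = 'variety'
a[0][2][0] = 'protection'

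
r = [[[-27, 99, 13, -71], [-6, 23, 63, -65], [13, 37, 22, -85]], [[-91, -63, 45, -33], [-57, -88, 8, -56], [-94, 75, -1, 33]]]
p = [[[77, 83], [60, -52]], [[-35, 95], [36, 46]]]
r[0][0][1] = 99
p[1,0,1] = 95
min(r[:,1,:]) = -88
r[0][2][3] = -85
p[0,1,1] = -52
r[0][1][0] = -6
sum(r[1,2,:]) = 13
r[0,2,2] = 22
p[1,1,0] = 36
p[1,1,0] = 36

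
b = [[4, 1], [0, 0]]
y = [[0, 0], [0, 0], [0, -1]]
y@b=[[0, 0], [0, 0], [0, 0]]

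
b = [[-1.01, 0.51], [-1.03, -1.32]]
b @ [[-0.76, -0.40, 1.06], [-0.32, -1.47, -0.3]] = [[0.6, -0.35, -1.22], [1.21, 2.35, -0.7]]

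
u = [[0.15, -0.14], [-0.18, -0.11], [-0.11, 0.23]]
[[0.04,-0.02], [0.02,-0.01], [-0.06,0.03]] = u@[[0.03, -0.02], [-0.24, 0.12]]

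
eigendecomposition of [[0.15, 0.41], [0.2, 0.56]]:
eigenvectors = [[-0.94, -0.59], [0.34, -0.81]]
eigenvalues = [0.0, 0.71]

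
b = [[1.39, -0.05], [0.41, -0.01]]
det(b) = 0.007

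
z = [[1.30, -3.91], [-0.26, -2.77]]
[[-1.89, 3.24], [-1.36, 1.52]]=z @[[0.02, 0.66], [0.49, -0.61]]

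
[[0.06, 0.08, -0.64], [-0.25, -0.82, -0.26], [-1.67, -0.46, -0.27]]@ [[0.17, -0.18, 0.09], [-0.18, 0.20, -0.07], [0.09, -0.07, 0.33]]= [[-0.06, 0.05, -0.21], [0.08, -0.1, -0.05], [-0.23, 0.23, -0.21]]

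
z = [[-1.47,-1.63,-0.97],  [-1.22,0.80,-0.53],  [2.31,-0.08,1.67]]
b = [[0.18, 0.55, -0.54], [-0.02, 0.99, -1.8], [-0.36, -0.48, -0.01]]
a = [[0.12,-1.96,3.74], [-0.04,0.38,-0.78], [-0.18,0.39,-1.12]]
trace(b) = 1.16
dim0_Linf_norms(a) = [0.18, 1.96, 3.74]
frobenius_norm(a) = 4.48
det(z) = -1.53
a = z @ b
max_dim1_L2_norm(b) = 2.05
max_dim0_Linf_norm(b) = 1.8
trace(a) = -0.62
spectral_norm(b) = 2.20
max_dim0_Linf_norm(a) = 3.74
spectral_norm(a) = 4.47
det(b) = 0.00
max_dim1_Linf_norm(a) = 3.74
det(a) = -0.00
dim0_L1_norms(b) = [0.56, 2.02, 2.35]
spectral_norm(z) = 3.63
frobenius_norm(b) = 2.28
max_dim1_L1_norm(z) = 4.07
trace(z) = 1.00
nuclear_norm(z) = 5.62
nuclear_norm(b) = 2.81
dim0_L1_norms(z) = [5.0, 2.51, 3.17]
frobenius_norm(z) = 4.04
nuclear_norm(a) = 4.70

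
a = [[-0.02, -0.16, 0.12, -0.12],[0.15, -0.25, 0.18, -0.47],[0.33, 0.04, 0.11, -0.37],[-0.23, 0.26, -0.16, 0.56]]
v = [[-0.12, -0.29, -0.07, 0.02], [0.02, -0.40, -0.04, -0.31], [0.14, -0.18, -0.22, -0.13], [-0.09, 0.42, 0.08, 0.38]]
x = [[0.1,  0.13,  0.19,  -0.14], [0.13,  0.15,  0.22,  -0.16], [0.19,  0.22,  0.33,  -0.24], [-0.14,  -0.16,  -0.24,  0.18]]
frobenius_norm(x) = 0.76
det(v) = 0.00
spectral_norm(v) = 0.84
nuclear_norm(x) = 0.78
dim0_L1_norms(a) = [0.73, 0.71, 0.57, 1.52]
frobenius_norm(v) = 0.90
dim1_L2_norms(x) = [0.29, 0.34, 0.5, 0.37]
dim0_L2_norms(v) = [0.21, 0.67, 0.25, 0.51]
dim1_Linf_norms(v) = [0.29, 0.4, 0.22, 0.42]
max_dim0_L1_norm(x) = 0.98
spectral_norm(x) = 0.76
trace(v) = -0.36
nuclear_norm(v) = 1.31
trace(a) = 0.40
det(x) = -0.00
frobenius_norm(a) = 1.05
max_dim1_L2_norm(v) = 0.58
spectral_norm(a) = 1.01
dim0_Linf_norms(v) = [0.14, 0.42, 0.22, 0.38]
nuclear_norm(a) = 1.39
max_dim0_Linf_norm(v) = 0.42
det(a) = -0.00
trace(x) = 0.76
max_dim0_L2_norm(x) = 0.5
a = x + v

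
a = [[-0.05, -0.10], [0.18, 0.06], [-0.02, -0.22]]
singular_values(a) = [0.27, 0.16]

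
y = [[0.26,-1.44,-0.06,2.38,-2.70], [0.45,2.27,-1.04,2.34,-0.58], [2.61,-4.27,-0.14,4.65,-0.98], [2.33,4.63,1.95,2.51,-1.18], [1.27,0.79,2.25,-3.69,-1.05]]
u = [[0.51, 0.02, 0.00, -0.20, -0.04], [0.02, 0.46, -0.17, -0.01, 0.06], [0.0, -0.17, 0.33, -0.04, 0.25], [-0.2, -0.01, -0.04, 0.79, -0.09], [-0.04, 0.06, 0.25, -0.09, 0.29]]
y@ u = [[-0.26, -0.83, -0.55, 2.09, -1.11], [-0.17, 1.17, -0.97, 1.83, -0.52], [0.35, -1.99, 0.25, 3.29, -1.10], [0.83, 1.75, -0.54, 1.5, 0.10], [1.44, -0.02, 0.49, -3.17, 0.59]]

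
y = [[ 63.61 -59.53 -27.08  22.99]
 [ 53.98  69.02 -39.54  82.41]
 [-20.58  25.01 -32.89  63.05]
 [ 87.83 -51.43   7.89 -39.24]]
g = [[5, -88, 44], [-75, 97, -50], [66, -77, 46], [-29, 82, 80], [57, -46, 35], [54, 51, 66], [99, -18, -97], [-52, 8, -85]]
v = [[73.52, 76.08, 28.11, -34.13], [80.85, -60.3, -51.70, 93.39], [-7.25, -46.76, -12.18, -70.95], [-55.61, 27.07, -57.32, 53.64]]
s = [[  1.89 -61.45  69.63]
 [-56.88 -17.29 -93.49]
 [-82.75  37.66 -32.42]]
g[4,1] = -46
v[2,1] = -46.76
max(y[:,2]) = 7.89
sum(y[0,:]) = -0.010000000000001563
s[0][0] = 1.89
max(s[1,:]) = -17.29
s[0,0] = 1.89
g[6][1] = -18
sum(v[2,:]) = -137.14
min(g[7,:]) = -85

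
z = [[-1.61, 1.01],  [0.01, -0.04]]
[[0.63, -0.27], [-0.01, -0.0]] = z@[[-0.28, 0.26], [0.18, 0.15]]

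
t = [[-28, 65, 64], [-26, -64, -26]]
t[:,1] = [65, -64]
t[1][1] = -64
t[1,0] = -26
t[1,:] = [-26, -64, -26]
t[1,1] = -64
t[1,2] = -26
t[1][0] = -26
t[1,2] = -26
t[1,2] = -26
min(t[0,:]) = -28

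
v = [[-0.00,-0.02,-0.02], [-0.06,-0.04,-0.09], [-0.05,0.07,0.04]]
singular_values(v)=[0.13, 0.08, 0.0]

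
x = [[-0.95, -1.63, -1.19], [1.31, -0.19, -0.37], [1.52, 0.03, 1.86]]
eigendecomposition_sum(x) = [[-0.41+0.91j,(-0.88-0.27j),(-0.43+0.1j)], [0.77+0.31j,-0.20+0.74j,(0.09+0.36j)], [0.46-0.26j,0.29+0.40j,(0.22+0.1j)]] + [[(-0.41-0.91j), -0.88+0.27j, (-0.43-0.1j)],[(0.77-0.31j), -0.20-0.74j, (0.09-0.36j)],[0.46+0.26j, 0.29-0.40j, 0.22-0.10j]] + [[(-0.13-0j),(0.12+0j),-0.32-0.00j], [-0.23-0.00j,(0.21+0j),-0.56-0.00j], [(0.59+0j),-0.54-0.00j,(1.43+0j)]]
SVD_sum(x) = [[-1.28, -0.68, -1.36], [0.34, 0.18, 0.36], [1.46, 0.78, 1.54]] + [[0.55,  -0.68,  -0.18], [0.64,  -0.78,  -0.21], [0.34,  -0.41,  -0.11]] + [[-0.22, -0.27, 0.34], [0.34, 0.41, -0.52], [-0.27, -0.33, 0.42]]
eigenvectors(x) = [[(-0.71+0j), (-0.71-0j), -0.20+0.00j],[0.02+0.59j, 0.02-0.59j, -0.36+0.00j],[0.30+0.23j, (0.3-0.23j), (0.91+0j)]]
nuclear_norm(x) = 5.60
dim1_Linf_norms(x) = [1.63, 1.31, 1.86]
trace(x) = 0.72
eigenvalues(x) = [(-0.39+1.75j), (-0.39-1.75j), (1.51+0j)]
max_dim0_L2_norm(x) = 2.24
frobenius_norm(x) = 3.55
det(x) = 4.82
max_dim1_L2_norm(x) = 2.4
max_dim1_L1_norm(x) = 3.77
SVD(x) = [[-0.65,-0.61,0.46],[0.17,-0.70,-0.69],[0.74,-0.37,0.56]] @ diag([3.054079306575385, 1.4648799156340797, 1.078066056380551]) @ [[0.64,  0.34,  0.68], [-0.62,  0.76,  0.20], [-0.45,  -0.55,  0.7]]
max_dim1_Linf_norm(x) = 1.86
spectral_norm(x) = 3.05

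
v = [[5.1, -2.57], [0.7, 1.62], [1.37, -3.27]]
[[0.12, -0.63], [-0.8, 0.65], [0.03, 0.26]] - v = [[-4.98, 1.94], [-1.5, -0.97], [-1.34, 3.53]]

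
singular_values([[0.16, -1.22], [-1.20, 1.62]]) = [2.3, 0.52]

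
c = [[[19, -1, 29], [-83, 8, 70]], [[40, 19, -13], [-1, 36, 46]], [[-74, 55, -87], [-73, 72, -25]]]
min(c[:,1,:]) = -83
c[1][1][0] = -1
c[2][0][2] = -87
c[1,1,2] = 46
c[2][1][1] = 72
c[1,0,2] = -13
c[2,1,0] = -73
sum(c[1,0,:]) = 46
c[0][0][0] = 19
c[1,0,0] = 40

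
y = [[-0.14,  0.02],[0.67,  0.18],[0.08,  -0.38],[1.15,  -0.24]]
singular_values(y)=[1.35, 0.46]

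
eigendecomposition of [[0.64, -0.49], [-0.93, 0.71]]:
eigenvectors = [[-0.61, 0.57], [-0.79, -0.82]]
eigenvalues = [-0.0, 1.35]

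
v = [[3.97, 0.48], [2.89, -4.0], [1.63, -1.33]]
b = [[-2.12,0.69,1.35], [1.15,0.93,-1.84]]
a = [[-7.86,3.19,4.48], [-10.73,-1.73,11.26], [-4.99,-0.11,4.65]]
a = v @ b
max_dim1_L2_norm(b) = 2.61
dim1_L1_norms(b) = [4.16, 3.92]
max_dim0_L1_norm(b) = 3.27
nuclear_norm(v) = 9.04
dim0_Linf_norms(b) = [2.12, 0.93, 1.84]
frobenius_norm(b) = 3.52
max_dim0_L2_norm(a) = 14.21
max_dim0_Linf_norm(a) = 11.26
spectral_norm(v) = 5.92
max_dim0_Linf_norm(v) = 4.0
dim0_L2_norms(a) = [14.21, 3.63, 12.98]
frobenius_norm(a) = 19.58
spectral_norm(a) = 19.11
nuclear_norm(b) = 4.60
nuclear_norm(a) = 23.39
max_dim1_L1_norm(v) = 6.89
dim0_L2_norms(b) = [2.41, 1.16, 2.28]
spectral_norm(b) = 3.24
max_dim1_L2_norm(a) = 15.65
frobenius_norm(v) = 6.69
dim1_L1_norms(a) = [15.53, 23.72, 9.75]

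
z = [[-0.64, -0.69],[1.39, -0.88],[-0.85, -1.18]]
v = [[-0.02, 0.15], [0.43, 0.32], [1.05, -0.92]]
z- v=[[-0.62, -0.84], [0.96, -1.2], [-1.9, -0.26]]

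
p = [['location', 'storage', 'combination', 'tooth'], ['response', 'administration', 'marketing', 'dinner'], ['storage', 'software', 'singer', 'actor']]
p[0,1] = 'storage'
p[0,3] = 'tooth'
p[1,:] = ['response', 'administration', 'marketing', 'dinner']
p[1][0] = 'response'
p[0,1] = 'storage'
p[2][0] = 'storage'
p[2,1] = 'software'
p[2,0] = 'storage'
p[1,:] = ['response', 'administration', 'marketing', 'dinner']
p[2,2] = 'singer'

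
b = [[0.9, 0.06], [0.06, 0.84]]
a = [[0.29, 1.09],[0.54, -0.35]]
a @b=[[0.33, 0.93],[0.46, -0.26]]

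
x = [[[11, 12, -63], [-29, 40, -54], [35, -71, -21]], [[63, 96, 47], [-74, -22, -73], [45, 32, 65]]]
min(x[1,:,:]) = -74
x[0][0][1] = 12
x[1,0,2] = 47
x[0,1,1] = 40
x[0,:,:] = [[11, 12, -63], [-29, 40, -54], [35, -71, -21]]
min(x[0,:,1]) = -71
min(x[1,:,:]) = -74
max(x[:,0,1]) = 96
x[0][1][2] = -54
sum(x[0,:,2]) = -138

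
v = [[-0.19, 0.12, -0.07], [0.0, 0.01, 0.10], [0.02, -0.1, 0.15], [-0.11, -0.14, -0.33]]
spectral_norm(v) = 0.41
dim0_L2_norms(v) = [0.22, 0.21, 0.38]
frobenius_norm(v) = 0.49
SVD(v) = [[-0.29, -0.85, -0.41], [0.22, -0.08, -0.29], [0.31, 0.34, -0.83], [-0.88, 0.38, -0.24]] @ diag([0.41452863184589767, 0.2306891216519459, 0.11810394799252907]) @ [[0.38, 0.14, 0.91], [0.55, -0.83, -0.10], [0.74, 0.54, -0.39]]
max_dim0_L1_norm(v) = 0.65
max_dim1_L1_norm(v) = 0.58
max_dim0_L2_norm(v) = 0.38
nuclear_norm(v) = 0.76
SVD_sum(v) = [[-0.05, -0.02, -0.11], [0.04, 0.01, 0.08], [0.05, 0.02, 0.12], [-0.14, -0.05, -0.33]] + [[-0.11, 0.16, 0.02], [-0.01, 0.02, 0.0], [0.04, -0.07, -0.01], [0.05, -0.07, -0.01]] + [[-0.04,-0.03,0.02], [-0.03,-0.02,0.01], [-0.07,-0.05,0.04], [-0.02,-0.02,0.01]]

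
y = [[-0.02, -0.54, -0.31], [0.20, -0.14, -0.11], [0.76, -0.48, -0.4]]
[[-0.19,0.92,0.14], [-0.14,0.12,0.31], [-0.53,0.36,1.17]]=y@[[-0.43, -0.69, 1.17], [0.20, -1.34, 0.33], [0.28, -0.60, -1.09]]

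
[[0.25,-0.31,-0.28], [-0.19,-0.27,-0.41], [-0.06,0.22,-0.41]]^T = [[0.25, -0.19, -0.06], [-0.31, -0.27, 0.22], [-0.28, -0.41, -0.41]]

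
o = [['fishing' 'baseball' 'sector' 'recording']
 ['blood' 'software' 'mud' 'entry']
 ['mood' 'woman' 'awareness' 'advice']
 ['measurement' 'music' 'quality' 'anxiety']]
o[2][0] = 'mood'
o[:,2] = ['sector', 'mud', 'awareness', 'quality']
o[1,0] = 'blood'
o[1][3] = 'entry'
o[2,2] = 'awareness'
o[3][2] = 'quality'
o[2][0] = 'mood'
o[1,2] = 'mud'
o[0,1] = 'baseball'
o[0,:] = ['fishing', 'baseball', 'sector', 'recording']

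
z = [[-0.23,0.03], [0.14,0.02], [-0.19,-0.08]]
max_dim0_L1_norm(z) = 0.56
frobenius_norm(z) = 0.34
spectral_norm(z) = 0.33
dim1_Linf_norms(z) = [0.23, 0.14, 0.19]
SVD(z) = [[-0.68, -0.68], [0.43, -0.06], [-0.60, 0.73]] @ diag([0.33137090871438624, 0.08058114455505047]) @ [[0.99, 0.11],[0.11, -0.99]]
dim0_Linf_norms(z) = [0.23, 0.08]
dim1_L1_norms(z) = [0.26, 0.16, 0.27]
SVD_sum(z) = [[-0.22, -0.02], [0.14, 0.02], [-0.20, -0.02]] + [[-0.01,0.05],[-0.0,0.00],[0.01,-0.06]]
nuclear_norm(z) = 0.41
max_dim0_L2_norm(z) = 0.33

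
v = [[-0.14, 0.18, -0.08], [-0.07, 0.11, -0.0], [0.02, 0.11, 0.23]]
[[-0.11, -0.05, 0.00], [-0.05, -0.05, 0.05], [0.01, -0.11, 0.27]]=v @ [[0.23, 0.89, 0.41],  [-0.33, 0.13, 0.70],  [0.18, -0.62, 0.81]]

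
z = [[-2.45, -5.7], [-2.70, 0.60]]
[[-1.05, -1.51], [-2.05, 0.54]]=z@[[0.73, -0.13], [-0.13, 0.32]]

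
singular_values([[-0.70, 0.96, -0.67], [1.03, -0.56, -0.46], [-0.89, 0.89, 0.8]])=[2.1, 1.08, 0.29]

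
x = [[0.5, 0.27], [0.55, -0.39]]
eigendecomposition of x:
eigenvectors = [[0.88, -0.25], [0.47, 0.97]]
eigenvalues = [0.64, -0.53]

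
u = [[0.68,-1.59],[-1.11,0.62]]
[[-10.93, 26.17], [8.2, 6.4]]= u@ [[-4.66, -19.66],[4.88, -24.87]]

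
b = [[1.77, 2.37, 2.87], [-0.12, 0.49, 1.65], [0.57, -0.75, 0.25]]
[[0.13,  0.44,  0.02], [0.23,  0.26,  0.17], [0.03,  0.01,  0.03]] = b @ [[-0.09, -0.02, -0.09], [-0.06, 0.02, -0.07], [0.15, 0.15, 0.12]]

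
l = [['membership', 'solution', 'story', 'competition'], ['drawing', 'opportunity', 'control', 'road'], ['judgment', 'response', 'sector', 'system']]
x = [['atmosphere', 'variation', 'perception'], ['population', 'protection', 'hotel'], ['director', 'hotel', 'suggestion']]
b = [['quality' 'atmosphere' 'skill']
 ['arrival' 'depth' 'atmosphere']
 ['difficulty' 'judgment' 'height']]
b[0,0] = 'quality'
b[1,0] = 'arrival'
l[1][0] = 'drawing'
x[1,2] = 'hotel'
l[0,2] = 'story'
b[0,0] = 'quality'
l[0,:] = ['membership', 'solution', 'story', 'competition']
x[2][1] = 'hotel'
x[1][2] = 'hotel'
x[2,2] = 'suggestion'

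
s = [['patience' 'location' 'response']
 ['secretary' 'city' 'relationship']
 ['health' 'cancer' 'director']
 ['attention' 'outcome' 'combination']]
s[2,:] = ['health', 'cancer', 'director']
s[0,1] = 'location'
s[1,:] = ['secretary', 'city', 'relationship']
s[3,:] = ['attention', 'outcome', 'combination']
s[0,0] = 'patience'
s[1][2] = 'relationship'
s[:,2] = ['response', 'relationship', 'director', 'combination']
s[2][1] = 'cancer'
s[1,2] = 'relationship'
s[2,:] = ['health', 'cancer', 'director']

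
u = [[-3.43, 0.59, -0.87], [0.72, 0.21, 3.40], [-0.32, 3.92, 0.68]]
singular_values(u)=[4.22, 4.18, 2.37]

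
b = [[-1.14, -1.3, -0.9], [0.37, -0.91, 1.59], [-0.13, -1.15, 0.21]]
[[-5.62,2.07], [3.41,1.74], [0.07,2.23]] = b @ [[4.9, 0.78], [-0.48, -2.08], [0.73, -0.28]]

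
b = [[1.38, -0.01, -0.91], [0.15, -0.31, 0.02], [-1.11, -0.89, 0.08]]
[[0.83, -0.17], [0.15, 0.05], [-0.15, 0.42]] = b@[[0.38, -0.18],  [-0.33, -0.25],  [-0.33, -0.08]]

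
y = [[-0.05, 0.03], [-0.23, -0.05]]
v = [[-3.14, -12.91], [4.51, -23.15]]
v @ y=[[3.13, 0.55],[5.10, 1.29]]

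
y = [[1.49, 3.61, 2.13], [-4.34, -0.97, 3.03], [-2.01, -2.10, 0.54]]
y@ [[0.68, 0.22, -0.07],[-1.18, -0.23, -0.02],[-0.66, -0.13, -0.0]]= [[-4.65, -0.78, -0.18], [-3.81, -1.13, 0.32], [0.75, -0.03, 0.18]]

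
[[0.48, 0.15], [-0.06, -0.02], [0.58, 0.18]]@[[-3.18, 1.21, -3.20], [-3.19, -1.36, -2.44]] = [[-2.0, 0.38, -1.90],[0.25, -0.05, 0.24],[-2.42, 0.46, -2.3]]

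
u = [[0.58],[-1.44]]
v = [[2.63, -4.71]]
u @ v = [[1.53,-2.73], [-3.79,6.78]]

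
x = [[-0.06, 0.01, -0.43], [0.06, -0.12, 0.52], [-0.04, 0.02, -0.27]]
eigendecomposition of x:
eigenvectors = [[0.49, -0.97, 0.3], [-0.8, 0.17, 0.95], [0.34, 0.15, 0.04]]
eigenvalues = [-0.38, 0.01, -0.08]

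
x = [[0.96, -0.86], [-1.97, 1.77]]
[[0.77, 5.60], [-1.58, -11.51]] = x @ [[1.43,1.9], [0.70,-4.39]]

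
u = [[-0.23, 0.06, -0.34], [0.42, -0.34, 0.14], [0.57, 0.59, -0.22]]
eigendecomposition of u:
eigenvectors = [[(-0.16+0.48j), -0.16-0.48j, (0.45+0j)],[0.36+0.13j, (0.36-0.13j), -0.77+0.00j],[0.77+0.00j, (0.77-0j), 0.44+0.00j]]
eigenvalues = [(-0.06+0.45j), (-0.06-0.45j), (-0.67+0j)]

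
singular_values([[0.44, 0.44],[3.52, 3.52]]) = [5.02, 0.0]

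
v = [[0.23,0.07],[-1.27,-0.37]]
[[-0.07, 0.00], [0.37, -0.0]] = v @ [[-0.22, 0.03], [-0.24, -0.09]]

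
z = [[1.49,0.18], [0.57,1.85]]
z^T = [[1.49, 0.57], [0.18, 1.85]]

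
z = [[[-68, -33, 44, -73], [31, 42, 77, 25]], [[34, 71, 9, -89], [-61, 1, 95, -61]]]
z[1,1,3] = -61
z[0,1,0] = 31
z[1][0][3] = -89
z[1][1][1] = 1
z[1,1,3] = -61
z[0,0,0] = -68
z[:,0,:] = [[-68, -33, 44, -73], [34, 71, 9, -89]]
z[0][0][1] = -33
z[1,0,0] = 34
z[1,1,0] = -61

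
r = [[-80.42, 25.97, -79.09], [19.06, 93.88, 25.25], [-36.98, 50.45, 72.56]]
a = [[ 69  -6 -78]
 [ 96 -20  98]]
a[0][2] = -78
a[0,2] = -78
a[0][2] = -78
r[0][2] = -79.09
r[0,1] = 25.97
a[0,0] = 69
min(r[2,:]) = -36.98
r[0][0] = -80.42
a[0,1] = -6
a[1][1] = -20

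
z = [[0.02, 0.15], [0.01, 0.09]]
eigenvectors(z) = [[-0.99, -0.86], [0.11, -0.50]]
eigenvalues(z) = [0.0, 0.11]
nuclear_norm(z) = 0.18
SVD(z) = [[-0.86, -0.51], [-0.51, 0.86]] @ diag([0.1763437150566892, 0.0017012230909593741]) @ [[-0.13, -0.99], [-0.99, 0.13]]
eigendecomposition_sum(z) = [[0.00, -0.00], [-0.00, 0.0]] + [[0.02, 0.15], [0.01, 0.09]]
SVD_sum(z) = [[0.02, 0.15], [0.01, 0.09]] + [[0.00, -0.00],[-0.0, 0.00]]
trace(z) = 0.11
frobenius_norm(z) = 0.18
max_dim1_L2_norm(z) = 0.15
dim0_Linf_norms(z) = [0.02, 0.15]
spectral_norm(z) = 0.18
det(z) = 0.00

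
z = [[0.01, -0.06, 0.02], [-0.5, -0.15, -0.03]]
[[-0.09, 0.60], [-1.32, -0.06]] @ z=[[-0.30,-0.08,-0.02],[0.02,0.09,-0.02]]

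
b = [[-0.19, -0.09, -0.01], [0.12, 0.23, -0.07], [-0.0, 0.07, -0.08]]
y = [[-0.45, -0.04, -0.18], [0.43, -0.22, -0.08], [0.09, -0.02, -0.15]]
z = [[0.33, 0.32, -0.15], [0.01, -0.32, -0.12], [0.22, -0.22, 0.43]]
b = y @ z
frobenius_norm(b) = 0.36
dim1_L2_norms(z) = [0.48, 0.34, 0.53]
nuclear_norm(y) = 1.03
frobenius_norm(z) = 0.80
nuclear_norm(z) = 1.32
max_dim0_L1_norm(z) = 0.86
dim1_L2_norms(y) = [0.49, 0.49, 0.18]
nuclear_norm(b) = 0.50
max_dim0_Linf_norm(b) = 0.23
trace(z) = 0.44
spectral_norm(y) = 0.64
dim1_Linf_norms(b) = [0.19, 0.23, 0.08]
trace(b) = -0.04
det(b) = 0.00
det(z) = -0.07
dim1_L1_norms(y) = [0.67, 0.73, 0.26]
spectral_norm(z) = 0.59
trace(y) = -0.82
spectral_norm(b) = 0.33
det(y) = -0.02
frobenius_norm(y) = 0.71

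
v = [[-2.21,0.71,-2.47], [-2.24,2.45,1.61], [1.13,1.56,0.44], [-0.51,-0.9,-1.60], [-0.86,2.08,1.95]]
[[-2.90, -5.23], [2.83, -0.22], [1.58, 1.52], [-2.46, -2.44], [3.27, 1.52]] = v@ [[0.18, 0.94], [0.55, -0.06], [1.17, 1.26]]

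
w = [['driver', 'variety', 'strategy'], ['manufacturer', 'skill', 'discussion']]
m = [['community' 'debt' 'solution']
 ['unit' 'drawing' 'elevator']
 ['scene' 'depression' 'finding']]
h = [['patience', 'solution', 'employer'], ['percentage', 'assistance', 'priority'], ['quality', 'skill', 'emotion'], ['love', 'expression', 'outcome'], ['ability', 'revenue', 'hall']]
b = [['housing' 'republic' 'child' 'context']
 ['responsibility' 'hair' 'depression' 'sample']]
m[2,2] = 'finding'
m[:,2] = ['solution', 'elevator', 'finding']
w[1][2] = 'discussion'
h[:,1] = ['solution', 'assistance', 'skill', 'expression', 'revenue']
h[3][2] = 'outcome'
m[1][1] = 'drawing'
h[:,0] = ['patience', 'percentage', 'quality', 'love', 'ability']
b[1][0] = 'responsibility'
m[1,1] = 'drawing'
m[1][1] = 'drawing'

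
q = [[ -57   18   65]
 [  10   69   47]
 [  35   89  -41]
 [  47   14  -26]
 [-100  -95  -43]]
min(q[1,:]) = 10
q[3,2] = -26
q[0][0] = -57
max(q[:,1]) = 89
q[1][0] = 10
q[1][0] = 10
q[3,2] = -26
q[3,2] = -26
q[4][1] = -95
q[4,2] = -43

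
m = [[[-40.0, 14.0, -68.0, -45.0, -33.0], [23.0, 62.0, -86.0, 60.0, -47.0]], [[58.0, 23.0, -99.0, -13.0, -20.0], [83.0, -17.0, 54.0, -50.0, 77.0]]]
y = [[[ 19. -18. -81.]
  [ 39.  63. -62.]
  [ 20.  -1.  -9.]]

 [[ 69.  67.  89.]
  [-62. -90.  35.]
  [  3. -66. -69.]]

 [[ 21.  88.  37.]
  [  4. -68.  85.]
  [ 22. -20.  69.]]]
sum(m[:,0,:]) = -223.0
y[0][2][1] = -1.0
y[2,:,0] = [21.0, 4.0, 22.0]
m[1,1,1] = -17.0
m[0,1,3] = 60.0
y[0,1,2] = -62.0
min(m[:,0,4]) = -33.0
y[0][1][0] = 39.0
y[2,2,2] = 69.0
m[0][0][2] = -68.0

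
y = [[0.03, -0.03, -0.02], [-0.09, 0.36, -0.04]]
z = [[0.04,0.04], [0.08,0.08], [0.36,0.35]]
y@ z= [[-0.01,-0.01],[0.01,0.01]]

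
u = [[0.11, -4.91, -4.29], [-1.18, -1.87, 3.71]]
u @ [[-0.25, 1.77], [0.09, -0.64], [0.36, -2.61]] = [[-2.01, 14.53], [1.46, -10.57]]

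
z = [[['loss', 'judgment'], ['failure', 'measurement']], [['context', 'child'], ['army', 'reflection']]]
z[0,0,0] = 'loss'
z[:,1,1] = ['measurement', 'reflection']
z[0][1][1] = 'measurement'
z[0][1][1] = 'measurement'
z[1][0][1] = 'child'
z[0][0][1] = 'judgment'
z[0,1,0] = 'failure'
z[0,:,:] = [['loss', 'judgment'], ['failure', 'measurement']]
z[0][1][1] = 'measurement'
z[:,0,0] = ['loss', 'context']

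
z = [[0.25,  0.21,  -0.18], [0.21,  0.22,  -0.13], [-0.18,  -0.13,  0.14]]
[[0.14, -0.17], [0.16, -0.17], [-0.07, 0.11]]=z@[[-0.70, -1.49], [1.26, -0.05], [-0.26, -1.16]]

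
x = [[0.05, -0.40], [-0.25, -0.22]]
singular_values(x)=[0.47, 0.24]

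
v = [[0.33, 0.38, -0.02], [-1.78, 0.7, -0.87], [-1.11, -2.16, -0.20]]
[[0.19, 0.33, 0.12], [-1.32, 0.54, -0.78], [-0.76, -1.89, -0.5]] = v @ [[0.58, 0.02, 0.35], [0.02, 0.86, 0.03], [0.35, 0.03, 0.21]]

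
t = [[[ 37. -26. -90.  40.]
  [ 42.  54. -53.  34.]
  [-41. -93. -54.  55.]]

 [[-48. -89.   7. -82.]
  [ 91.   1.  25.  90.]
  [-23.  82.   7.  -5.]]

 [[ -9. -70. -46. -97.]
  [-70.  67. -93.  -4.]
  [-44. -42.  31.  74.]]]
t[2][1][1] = 67.0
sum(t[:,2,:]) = -53.0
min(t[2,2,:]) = -44.0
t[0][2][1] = -93.0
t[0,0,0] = 37.0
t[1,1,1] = 1.0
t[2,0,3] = -97.0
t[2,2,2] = 31.0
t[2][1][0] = -70.0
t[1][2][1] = 82.0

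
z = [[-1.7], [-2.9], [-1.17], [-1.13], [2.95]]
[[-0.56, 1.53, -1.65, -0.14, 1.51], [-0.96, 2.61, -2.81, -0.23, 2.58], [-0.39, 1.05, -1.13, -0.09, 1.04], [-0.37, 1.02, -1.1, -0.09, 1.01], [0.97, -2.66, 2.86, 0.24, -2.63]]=z @ [[0.33, -0.90, 0.97, 0.08, -0.89]]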